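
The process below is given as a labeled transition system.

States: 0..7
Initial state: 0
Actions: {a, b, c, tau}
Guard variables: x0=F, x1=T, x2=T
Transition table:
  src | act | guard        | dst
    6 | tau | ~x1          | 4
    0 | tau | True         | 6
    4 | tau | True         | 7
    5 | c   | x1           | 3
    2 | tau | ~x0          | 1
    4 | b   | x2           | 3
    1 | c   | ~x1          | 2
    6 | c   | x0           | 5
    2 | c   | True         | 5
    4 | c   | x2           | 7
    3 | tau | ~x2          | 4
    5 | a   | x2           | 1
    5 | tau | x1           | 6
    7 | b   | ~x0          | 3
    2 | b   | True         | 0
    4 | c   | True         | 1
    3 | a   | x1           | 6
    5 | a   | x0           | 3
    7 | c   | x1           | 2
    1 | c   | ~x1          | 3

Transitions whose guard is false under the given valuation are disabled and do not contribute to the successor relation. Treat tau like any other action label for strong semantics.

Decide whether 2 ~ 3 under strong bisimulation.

Refine partition for ~:
  P[0] = {{0,1,2,3,4,5,6,7}}
  P[1] = {{0},{1,6},{2,4},{3},{5},{7}}
  P[2] = {{0},{1,6},{2},{3},{4},{5},{7}}
Fixed point at round 3; 7 class(es).
[2]={2}  [3]={3}

Answer: NOT BISIMILAR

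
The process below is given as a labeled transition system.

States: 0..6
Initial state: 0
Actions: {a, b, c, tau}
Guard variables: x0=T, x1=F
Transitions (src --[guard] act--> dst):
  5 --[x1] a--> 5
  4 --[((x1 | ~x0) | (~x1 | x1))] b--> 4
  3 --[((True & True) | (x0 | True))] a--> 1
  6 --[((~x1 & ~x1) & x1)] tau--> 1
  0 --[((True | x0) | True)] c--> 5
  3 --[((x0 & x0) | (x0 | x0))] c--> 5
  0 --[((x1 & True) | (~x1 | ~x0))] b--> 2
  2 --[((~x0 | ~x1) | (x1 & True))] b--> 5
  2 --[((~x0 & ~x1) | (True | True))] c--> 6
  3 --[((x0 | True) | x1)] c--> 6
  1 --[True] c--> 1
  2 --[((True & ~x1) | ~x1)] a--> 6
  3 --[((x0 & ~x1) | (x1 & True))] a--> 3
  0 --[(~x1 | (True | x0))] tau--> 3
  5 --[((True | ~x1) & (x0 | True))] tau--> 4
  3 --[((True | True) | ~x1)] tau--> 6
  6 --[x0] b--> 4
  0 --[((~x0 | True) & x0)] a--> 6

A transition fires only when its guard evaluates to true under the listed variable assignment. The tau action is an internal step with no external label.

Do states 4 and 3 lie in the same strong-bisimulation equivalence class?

Answer: NOT BISIMILAR

Working:
Compute ~ classes (split until stable):
  π0 = {{0,1,2,3,4,5,6}}
  π1 = {{0},{1},{2},{3},{4,6},{5}}
6 equivalence class(es) (converged in 2)
[4]={4,6}  [3]={3}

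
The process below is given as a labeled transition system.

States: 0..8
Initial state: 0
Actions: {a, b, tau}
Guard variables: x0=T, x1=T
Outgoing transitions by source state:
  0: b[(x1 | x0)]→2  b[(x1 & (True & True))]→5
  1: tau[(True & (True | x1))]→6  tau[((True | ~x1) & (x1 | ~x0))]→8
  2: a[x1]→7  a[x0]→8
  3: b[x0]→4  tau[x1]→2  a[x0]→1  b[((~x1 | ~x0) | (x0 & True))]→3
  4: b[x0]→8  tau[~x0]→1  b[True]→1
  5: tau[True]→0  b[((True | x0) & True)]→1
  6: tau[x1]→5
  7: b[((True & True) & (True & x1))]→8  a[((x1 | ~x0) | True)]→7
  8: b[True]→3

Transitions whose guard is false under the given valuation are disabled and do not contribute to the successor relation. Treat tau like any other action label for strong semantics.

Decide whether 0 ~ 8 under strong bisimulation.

Answer: NOT BISIMILAR

Analysis:
Compute ~ classes (split until stable):
  P[0] = {{0,1,2,3,4,5,6,7,8}}
  P[1] = {{0,4,8},{1,6},{2},{3},{5},{7}}
  P[2] = {{0},{1},{2},{3},{4},{5},{6},{7},{8}}
Fixed point at round 3; 9 class(es).
class of 0: {0}; class of 8: {8}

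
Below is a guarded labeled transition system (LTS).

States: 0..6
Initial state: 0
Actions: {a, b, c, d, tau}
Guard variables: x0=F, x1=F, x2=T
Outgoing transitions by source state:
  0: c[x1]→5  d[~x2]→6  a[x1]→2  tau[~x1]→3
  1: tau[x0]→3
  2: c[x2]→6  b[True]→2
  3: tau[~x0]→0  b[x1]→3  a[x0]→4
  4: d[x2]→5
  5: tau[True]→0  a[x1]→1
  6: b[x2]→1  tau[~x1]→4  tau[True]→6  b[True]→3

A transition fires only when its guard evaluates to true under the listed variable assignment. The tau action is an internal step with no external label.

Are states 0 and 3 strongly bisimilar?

Bisimulation quotient by refinement:
  P[0] = {{0,1,2,3,4,5,6}}
  P[1] = {{0,3,5},{1},{2},{4},{6}}
Fixed point at round 2; 5 class(es).
class of 0: {0,3,5}; class of 3: {0,3,5}

Answer: BISIMILAR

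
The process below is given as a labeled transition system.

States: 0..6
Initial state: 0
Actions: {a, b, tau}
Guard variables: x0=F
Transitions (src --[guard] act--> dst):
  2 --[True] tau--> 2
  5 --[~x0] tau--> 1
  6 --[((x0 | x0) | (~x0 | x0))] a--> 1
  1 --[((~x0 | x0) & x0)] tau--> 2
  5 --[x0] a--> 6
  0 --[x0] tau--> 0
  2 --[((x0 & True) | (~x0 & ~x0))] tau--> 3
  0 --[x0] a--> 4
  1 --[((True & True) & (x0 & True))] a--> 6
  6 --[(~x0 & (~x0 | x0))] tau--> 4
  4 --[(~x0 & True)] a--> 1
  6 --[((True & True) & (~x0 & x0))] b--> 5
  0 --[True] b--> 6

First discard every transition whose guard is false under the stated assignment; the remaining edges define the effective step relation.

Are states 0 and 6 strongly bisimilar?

Compute ~ classes (split until stable):
  π0 = {{0,1,2,3,4,5,6}}
  π1 = {{0},{1,3},{2,5},{4},{6}}
  π2 = {{0},{1,3},{2},{4},{5},{6}}
Fixed point at round 3; 6 class(es).
[0]={0}  [6]={6}

Answer: NOT BISIMILAR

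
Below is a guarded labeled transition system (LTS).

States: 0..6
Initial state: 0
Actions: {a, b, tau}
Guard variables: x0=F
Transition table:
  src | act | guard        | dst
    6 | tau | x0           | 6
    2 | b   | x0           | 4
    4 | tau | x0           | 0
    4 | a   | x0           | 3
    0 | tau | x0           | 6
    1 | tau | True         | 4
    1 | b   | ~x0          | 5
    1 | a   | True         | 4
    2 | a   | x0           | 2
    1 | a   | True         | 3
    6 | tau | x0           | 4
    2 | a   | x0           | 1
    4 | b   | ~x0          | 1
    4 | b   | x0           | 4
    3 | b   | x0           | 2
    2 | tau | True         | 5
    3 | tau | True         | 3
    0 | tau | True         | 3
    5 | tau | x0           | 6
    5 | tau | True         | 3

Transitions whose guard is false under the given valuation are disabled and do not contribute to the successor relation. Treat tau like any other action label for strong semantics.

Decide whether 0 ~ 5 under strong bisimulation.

Compute ~ classes (split until stable):
  π0 = {{0,1,2,3,4,5,6}}
  π1 = {{0,2,3,5},{1},{4},{6}}
stable after 2 split(s): 4 block(s)
0∈{0,2,3,5}, 5∈{0,2,3,5}

Answer: BISIMILAR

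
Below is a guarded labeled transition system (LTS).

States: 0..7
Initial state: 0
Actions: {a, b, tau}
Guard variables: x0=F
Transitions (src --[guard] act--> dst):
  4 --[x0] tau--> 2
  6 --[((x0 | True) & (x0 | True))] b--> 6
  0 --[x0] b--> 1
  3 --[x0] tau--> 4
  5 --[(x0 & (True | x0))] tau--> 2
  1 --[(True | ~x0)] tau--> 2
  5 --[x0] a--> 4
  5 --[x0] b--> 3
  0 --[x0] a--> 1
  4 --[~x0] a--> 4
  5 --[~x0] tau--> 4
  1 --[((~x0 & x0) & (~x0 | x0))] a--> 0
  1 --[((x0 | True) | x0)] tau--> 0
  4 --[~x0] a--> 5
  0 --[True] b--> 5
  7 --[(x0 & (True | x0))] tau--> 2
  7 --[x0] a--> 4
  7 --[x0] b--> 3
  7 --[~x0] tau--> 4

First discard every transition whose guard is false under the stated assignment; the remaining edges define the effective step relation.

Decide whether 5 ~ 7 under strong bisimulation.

Answer: BISIMILAR

Working:
Compute ~ classes (split until stable):
  round 0: {{0,1,2,3,4,5,6,7}}
  round 1: {{0,6},{1,5,7},{2,3},{4}}
  round 2: {{0},{1},{2,3},{4},{5,7},{6}}
6 equivalence class(es) (converged in 3)
[5]={5,7}  [7]={5,7}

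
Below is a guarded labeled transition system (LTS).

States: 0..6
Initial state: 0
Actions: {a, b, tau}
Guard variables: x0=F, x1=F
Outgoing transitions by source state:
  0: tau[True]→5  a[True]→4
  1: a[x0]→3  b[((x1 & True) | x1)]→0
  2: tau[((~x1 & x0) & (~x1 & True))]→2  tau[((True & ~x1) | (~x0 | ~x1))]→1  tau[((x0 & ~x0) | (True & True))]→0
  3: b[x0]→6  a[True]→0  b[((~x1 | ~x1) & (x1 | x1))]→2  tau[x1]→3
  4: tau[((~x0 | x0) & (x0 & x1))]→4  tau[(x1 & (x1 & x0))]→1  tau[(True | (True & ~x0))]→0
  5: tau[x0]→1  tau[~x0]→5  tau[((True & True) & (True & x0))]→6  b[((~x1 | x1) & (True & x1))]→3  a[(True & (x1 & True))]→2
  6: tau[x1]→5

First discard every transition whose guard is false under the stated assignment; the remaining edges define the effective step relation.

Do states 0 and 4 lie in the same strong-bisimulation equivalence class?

Bisimulation quotient by refinement:
  P[0] = {{0,1,2,3,4,5,6}}
  P[1] = {{0},{1,6},{2,4,5},{3}}
  P[2] = {{0},{1,6},{2},{3},{4},{5}}
stable after 3 split(s): 6 block(s)
class of 0: {0}; class of 4: {4}

Answer: NOT BISIMILAR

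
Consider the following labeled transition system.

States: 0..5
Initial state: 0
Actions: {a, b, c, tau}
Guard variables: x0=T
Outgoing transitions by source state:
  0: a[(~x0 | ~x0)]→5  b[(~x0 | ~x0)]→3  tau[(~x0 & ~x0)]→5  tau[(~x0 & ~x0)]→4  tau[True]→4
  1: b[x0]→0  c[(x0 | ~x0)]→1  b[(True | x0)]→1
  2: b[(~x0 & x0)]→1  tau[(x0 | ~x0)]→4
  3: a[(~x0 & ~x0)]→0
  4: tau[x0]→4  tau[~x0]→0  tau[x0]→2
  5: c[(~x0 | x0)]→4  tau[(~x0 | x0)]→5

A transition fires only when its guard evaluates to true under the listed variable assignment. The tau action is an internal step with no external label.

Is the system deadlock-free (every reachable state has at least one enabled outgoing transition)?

Answer: DEADLOCK-FREE

Analysis:
Reach set: {0,2,4}
  0: tau→4  [deg 1]
  2: tau→4  [deg 1]
  4: tau→2  tau→4  [deg 2]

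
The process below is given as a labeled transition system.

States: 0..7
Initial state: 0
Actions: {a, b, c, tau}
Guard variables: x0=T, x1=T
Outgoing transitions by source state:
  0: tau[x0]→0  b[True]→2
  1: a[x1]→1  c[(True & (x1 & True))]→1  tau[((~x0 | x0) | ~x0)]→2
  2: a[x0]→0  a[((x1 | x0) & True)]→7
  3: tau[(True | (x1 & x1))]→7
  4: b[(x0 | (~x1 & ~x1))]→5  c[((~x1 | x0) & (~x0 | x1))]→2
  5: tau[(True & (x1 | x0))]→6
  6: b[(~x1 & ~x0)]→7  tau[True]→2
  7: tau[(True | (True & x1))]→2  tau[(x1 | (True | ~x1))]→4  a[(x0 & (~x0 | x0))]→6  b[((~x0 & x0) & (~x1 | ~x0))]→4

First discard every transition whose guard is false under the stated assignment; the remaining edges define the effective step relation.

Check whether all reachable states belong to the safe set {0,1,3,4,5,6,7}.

Answer: INVARIANT VIOLATED at state 2

Trace:
Allowed set {0,1,3,4,5,6,7}
Reach set: {0,2,4,5,6,7}
  0: safe
  2: outside
  4: safe
  5: safe
  6: safe
  7: safe
reach 2 via b — violates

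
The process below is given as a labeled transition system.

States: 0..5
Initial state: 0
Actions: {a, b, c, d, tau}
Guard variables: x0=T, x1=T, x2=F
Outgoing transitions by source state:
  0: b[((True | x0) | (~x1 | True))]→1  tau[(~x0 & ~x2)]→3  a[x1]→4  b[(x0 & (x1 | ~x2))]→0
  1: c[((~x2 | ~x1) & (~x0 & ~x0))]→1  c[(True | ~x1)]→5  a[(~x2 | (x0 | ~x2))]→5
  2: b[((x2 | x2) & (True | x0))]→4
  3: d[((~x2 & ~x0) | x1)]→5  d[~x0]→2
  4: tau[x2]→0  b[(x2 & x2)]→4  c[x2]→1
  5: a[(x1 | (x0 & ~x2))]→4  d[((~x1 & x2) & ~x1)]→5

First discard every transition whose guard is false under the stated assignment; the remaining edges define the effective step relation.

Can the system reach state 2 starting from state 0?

Guard filter leaves 7 enabled edge(s).
depth 0: {0}
depth 1: {1,4}  total {0,1,4}
depth 2: {5}  total {0,1,4,5}
Reach set: {0,1,4,5}

Answer: UNREACHABLE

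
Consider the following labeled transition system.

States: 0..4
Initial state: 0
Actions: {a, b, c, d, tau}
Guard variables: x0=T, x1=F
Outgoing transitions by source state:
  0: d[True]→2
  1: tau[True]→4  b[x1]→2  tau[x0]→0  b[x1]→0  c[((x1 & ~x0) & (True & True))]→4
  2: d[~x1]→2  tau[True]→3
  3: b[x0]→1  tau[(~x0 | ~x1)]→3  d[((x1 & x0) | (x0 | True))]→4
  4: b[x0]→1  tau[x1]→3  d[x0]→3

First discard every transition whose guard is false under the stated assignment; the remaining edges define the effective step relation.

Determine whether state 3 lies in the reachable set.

10 transition(s) survive guard evaluation.
Layer 0: {0}
Layer 1: {2}  total {0,2}
Layer 2: {3}  total {0,2,3}
Layer 3: {1,4}  total {0,1,2,3,4}
R = {0,1,2,3,4}
witness 3: d·tau

Answer: REACHABLE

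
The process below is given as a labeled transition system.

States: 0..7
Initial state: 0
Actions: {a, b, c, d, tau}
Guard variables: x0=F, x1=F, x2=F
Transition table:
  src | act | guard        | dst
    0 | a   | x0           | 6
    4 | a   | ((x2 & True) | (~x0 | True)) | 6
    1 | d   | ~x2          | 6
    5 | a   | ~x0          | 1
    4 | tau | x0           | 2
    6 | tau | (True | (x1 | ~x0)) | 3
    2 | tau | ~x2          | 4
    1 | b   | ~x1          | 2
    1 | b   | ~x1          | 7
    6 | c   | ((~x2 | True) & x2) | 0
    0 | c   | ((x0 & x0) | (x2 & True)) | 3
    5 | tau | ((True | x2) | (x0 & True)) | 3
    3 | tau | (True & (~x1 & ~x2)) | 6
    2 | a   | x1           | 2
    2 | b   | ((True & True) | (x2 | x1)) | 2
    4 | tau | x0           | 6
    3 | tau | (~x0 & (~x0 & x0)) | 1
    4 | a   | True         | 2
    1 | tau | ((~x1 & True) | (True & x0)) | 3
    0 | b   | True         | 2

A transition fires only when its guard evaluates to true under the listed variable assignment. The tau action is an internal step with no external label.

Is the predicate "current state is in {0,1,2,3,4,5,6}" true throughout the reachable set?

Answer: INVARIANT HOLDS

Trace:
Allowed set {0,1,2,3,4,5,6}
Reachable = {0,2,3,4,6}
  0: safe
  2: safe
  3: safe
  4: safe
  6: safe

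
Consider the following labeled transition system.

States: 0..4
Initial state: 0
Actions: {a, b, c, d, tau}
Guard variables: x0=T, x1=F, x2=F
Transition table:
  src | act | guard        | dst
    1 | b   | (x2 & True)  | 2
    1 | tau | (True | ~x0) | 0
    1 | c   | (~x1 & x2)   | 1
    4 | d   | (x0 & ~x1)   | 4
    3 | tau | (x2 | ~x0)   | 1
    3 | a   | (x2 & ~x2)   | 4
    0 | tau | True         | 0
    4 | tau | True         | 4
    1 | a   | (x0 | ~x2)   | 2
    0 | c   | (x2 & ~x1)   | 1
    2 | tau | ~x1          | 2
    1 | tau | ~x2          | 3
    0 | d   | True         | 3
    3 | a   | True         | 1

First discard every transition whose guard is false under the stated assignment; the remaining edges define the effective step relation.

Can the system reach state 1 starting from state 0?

9 transition(s) survive guard evaluation.
depth 0: {0}
depth 1: {3}  cumulative {0,3}
depth 2: {1}  cumulative {0,1,3}
depth 3: {2}  cumulative {0,1,2,3}
Reachable = {0,1,2,3}
Path to 1: d·a

Answer: REACHABLE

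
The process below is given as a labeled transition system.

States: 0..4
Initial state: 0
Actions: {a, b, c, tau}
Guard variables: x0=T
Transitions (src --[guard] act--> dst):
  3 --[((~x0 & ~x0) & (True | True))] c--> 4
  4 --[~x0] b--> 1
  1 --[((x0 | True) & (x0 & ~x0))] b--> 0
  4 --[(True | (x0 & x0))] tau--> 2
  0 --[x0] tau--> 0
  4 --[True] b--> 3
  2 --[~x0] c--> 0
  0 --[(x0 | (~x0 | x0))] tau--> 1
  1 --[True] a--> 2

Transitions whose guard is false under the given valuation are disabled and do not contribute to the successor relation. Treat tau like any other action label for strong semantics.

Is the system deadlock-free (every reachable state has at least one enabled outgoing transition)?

Answer: DEADLOCK at state 2

Trace:
Reachable = {0,1,2}
  0: tau→0  tau→1  [deg 2]
  1: a→2  [deg 1]
  2: ∅  [no exit]
trace reaching 2: tau·a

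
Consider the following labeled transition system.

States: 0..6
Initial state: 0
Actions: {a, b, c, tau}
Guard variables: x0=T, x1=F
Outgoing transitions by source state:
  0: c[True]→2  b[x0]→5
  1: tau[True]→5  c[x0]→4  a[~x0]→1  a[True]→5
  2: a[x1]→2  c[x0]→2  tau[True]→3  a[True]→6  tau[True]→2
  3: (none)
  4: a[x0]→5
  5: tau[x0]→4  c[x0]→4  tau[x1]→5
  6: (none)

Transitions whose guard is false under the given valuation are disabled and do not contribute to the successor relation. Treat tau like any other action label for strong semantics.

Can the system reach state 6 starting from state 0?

Answer: REACHABLE

Analysis:
After dropping false guards: 12 live edges.
depth 0: {0}
depth 1: {2,5}  cumulative {0,2,5}
depth 2: {3,4,6}  cumulative {0,2,3,4,5,6}
Reachable = {0,2,3,4,5,6}
Path to 6: c·a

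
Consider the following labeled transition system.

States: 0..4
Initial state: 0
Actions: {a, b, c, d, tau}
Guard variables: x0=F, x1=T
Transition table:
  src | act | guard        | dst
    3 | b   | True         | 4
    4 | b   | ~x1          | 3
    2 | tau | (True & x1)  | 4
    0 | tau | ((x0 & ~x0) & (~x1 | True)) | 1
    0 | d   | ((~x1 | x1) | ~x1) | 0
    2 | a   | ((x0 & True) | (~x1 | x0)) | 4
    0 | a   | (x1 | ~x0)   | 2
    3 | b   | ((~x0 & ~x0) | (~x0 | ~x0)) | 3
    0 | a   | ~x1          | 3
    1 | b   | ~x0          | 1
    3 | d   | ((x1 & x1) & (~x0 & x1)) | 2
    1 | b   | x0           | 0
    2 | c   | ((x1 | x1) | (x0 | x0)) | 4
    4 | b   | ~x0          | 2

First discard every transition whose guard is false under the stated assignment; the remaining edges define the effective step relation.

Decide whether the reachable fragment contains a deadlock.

Reachable = {0,2,4}
  0: a→2  d→0  [deg 2]
  2: c→4  tau→4  [deg 2]
  4: b→2  [deg 1]

Answer: DEADLOCK-FREE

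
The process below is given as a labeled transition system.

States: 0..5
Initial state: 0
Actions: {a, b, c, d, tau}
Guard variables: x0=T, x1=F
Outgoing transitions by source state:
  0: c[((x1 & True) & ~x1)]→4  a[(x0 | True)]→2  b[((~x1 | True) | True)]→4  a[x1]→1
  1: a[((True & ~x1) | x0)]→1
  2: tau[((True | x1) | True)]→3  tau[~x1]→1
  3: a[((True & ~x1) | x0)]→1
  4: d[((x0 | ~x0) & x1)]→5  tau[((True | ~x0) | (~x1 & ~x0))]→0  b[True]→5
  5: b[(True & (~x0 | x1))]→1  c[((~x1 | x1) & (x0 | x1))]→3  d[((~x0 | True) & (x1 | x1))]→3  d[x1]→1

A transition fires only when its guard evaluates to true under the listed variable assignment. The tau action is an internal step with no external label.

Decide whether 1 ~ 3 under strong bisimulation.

Answer: BISIMILAR

Trace:
Compute ~ classes (split until stable):
  P[0] = {{0,1,2,3,4,5}}
  P[1] = {{0},{1,3},{2},{4},{5}}
stable after 2 split(s): 5 block(s)
1∈{1,3}, 3∈{1,3}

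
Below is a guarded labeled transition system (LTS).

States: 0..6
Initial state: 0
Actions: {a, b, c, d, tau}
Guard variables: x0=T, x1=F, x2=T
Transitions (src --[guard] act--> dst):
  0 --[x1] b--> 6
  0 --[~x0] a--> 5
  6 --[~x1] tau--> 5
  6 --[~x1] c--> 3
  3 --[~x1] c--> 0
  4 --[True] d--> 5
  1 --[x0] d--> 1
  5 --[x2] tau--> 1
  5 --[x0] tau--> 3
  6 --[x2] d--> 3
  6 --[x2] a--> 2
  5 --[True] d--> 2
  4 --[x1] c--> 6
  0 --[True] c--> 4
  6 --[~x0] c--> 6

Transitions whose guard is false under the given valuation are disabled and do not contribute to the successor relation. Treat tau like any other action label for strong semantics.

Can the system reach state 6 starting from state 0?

Guard filter leaves 11 enabled edge(s).
L0 = {0}
L1 = {4}  now seen {0,4}
L2 = {5}  now seen {0,4,5}
L3 = {1,2,3}  now seen {0,1,2,3,4,5}
Reach set: {0,1,2,3,4,5}

Answer: UNREACHABLE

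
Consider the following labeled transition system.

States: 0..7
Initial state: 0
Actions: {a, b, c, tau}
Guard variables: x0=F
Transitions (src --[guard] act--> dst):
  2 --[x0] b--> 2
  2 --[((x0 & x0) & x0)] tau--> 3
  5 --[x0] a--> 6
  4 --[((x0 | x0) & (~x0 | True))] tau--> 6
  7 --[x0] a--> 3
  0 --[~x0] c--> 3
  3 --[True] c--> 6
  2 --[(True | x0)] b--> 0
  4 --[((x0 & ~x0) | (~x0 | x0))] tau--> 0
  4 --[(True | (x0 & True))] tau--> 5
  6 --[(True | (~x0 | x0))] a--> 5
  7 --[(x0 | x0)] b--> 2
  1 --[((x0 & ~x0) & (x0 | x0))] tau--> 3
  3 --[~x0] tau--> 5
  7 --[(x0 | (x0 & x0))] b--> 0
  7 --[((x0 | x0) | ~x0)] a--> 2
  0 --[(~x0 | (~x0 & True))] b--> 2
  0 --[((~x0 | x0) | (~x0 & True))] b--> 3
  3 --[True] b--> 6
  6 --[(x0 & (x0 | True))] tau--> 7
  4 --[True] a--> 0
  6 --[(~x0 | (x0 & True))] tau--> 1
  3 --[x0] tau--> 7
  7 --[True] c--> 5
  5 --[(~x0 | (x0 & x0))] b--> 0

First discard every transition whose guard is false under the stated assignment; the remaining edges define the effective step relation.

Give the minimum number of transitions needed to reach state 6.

Layered search for 6:
  Layer 0: {0}
  Layer 1: {2,3}
  Layer 2: {5,6}
6 enters at depth 2; path b·b

Answer: 2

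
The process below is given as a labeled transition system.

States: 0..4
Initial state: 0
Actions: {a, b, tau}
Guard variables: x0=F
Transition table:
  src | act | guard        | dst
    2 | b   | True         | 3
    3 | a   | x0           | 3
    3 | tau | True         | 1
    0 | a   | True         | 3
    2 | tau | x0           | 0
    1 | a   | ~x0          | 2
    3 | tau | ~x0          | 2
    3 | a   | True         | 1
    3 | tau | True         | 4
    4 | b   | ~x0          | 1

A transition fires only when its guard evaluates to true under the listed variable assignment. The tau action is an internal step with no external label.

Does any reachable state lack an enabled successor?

Answer: DEADLOCK-FREE

Trace:
Reachable = {0,1,2,3,4}
  0: a→3  [deg 1]
  1: a→2  [deg 1]
  2: b→3  [deg 1]
  3: a→1  tau→1  tau→2  tau→4  [deg 4]
  4: b→1  [deg 1]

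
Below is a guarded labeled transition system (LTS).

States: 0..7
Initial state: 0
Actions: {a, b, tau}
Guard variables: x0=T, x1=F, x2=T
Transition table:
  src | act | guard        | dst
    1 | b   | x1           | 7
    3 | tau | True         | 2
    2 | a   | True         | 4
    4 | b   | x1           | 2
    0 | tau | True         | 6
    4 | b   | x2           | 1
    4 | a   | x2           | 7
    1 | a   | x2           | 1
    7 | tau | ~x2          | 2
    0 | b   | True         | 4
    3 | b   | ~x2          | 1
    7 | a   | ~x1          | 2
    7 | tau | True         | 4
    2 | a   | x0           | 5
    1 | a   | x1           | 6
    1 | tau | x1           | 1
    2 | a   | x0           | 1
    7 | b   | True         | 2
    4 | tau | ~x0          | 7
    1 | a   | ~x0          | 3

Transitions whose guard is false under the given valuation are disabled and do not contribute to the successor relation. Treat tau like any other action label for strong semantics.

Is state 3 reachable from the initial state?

Answer: UNREACHABLE

Trace:
After dropping false guards: 12 live edges.
Layer 0: {0}
Layer 1: {4,6}  cumulative {0,4,6}
Layer 2: {1,7}  cumulative {0,1,4,6,7}
Layer 3: {2}  cumulative {0,1,2,4,6,7}
Layer 4: {5}  cumulative {0,1,2,4,5,6,7}
R = {0,1,2,4,5,6,7}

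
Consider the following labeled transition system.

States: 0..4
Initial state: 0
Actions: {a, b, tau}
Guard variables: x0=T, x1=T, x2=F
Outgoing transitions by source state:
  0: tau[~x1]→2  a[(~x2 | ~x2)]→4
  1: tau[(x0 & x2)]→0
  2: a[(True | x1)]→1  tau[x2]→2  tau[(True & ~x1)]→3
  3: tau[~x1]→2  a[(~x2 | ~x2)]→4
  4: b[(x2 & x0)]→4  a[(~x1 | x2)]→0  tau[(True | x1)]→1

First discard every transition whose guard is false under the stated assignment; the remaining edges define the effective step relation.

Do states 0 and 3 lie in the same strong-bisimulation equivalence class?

Compute ~ classes (split until stable):
  P[0] = {{0,1,2,3,4}}
  P[1] = {{0,2,3},{1},{4}}
  P[2] = {{0,3},{1},{2},{4}}
stable after 3 split(s): 4 block(s)
class of 0: {0,3}; class of 3: {0,3}

Answer: BISIMILAR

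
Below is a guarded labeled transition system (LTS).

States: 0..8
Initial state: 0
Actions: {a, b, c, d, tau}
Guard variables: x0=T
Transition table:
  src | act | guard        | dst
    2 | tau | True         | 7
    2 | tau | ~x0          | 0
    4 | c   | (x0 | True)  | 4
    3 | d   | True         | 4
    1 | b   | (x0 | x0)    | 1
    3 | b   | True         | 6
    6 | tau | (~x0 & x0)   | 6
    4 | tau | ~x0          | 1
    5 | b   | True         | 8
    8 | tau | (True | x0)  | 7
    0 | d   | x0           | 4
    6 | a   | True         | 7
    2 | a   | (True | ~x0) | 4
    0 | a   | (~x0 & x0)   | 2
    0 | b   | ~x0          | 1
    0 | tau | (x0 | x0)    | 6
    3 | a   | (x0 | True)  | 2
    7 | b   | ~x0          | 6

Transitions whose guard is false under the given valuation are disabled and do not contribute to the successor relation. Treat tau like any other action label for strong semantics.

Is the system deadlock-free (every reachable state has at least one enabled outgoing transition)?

Reachable = {0,4,6,7}
  0: d→4  tau→6  [deg 2]
  4: c→4  [deg 1]
  6: a→7  [deg 1]
  7: ∅  [no exit]
Path to 7: tau·a

Answer: DEADLOCK at state 7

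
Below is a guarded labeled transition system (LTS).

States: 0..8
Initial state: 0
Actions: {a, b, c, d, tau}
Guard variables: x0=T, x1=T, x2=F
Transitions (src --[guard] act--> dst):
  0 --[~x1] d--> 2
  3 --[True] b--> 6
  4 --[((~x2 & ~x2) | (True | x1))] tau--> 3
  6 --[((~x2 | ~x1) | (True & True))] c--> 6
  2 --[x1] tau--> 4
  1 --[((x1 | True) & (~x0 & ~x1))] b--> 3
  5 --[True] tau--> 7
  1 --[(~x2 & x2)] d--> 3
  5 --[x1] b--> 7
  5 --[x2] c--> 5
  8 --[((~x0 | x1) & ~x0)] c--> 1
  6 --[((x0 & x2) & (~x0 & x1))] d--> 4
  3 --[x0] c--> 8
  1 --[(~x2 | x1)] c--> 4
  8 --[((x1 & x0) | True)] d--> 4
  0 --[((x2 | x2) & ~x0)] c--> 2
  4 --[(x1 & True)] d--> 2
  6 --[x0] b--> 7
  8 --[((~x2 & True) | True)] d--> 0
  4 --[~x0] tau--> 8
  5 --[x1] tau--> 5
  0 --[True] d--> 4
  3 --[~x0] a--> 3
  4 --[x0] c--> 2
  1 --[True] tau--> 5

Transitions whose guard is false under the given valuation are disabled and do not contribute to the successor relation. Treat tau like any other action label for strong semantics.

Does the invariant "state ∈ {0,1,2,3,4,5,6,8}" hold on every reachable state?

Answer: INVARIANT VIOLATED at state 7

Analysis:
Safe = {0,1,2,3,4,5,6,8}
Reachable = {0,2,3,4,6,7,8}
  0: safe
  2: safe
  3: safe
  4: safe
  6: safe
  7: ✗ unsafe
  8: safe
counterexample path to 7: d·tau·b·b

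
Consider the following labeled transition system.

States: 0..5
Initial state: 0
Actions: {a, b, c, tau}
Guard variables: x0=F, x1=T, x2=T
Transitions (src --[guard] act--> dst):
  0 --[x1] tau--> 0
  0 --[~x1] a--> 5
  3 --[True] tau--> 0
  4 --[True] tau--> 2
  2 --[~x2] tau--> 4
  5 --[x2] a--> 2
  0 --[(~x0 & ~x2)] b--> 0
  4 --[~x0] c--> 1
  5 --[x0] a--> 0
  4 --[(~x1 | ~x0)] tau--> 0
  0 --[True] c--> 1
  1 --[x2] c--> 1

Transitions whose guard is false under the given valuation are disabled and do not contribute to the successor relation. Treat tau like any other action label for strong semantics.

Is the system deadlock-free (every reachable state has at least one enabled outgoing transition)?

Answer: DEADLOCK-FREE

Trace:
Reachable = {0,1}
  0: c→1  tau→0  [deg 2]
  1: c→1  [deg 1]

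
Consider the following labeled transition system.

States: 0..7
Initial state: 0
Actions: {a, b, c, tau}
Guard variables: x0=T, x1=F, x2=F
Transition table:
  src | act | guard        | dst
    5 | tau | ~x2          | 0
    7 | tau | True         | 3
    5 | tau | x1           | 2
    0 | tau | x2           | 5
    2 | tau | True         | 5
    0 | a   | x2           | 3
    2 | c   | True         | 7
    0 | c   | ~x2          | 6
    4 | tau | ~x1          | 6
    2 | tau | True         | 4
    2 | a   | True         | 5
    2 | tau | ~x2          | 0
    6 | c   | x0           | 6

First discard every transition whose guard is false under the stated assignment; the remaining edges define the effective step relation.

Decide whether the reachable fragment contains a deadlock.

Answer: DEADLOCK-FREE

Working:
Reachable = {0,6}
  0: c→6  [1 out]
  6: c→6  [1 out]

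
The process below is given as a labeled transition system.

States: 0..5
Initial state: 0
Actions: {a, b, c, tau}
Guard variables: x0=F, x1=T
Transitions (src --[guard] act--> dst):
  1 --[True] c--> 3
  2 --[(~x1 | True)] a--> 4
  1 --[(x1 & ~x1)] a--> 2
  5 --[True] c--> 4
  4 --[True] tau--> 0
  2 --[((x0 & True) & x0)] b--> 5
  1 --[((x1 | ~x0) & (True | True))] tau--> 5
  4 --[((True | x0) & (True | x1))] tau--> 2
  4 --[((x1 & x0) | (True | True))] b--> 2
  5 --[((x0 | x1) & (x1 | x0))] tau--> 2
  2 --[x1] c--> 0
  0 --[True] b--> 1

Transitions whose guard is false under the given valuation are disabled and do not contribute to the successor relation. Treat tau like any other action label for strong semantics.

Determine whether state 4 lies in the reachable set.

Guard filter leaves 10 enabled edge(s).
depth 0: {0}
depth 1: {1}  total {0,1}
depth 2: {3,5}  total {0,1,3,5}
depth 3: {2,4}  total {0,1,2,3,4,5}
R = {0,1,2,3,4,5}
trace reaching 4: b·tau·c

Answer: REACHABLE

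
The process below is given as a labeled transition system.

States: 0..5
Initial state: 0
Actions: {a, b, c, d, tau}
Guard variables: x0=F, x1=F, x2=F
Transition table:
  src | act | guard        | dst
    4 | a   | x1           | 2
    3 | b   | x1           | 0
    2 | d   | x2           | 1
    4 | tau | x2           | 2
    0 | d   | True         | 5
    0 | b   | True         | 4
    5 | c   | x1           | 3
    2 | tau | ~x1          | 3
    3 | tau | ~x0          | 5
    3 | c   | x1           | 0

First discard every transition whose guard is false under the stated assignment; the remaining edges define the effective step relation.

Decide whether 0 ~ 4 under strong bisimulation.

Answer: NOT BISIMILAR

Analysis:
Refine partition for ~:
  P[0] = {{0,1,2,3,4,5}}
  P[1] = {{0},{1,4,5},{2,3}}
  P[2] = {{0},{1,4,5},{2},{3}}
Fixed point at round 3; 4 class(es).
0∈{0}, 4∈{1,4,5}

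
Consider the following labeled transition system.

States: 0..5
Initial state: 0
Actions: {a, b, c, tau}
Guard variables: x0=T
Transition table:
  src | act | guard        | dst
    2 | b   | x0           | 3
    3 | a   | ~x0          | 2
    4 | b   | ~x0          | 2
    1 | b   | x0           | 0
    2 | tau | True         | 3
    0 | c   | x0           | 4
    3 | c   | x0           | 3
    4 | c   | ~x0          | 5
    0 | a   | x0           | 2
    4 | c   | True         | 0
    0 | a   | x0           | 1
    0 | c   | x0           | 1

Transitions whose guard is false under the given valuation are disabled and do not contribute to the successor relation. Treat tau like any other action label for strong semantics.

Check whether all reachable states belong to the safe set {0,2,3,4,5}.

Answer: INVARIANT VIOLATED at state 1

Analysis:
Inv-set: {0,2,3,4,5}
R = {0,1,2,3,4}
  0: safe
  1: VIOLATES
  2: safe
  3: safe
  4: safe
witness against invariant: c → 1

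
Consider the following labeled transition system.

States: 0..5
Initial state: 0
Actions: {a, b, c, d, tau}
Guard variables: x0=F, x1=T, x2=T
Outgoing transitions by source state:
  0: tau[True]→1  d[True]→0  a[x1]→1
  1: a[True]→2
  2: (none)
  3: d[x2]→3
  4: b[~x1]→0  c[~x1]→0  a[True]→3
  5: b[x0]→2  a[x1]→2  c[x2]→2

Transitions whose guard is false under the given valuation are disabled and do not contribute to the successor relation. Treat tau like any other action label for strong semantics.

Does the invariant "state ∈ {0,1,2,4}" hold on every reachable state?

Inv-set: {0,1,2,4}
Reach set: {0,1,2}
  0: ✓
  1: ✓
  2: ✓

Answer: INVARIANT HOLDS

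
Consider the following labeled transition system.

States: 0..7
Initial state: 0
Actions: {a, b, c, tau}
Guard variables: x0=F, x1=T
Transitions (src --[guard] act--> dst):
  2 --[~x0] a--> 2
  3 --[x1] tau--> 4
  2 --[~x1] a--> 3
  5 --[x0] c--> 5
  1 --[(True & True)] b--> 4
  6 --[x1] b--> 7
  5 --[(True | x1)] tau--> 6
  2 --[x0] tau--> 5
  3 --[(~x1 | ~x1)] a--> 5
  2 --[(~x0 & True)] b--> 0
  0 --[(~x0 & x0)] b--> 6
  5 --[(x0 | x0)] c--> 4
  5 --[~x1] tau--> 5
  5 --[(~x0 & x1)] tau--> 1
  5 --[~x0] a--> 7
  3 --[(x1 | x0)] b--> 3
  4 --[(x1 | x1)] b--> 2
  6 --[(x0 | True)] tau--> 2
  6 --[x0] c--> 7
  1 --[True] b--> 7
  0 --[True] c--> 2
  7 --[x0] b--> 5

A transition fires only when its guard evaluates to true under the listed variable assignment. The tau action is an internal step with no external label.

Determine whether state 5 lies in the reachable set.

After dropping false guards: 13 live edges.
L0 = {0}
L1 = {2}  now seen {0,2}
R = {0,2}

Answer: UNREACHABLE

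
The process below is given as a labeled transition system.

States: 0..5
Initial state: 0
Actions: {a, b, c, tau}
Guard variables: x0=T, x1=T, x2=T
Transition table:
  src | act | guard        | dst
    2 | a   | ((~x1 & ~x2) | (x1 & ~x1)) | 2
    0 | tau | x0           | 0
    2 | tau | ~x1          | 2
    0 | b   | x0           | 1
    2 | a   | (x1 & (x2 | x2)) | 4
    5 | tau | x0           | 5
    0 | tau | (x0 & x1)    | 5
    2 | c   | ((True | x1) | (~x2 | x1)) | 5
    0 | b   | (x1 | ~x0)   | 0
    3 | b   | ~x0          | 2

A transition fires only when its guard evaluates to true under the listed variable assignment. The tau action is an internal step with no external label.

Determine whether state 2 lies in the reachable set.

Answer: UNREACHABLE

Analysis:
7 transition(s) survive guard evaluation.
L0 = {0}
L1 = {1,5}  total {0,1,5}
R = {0,1,5}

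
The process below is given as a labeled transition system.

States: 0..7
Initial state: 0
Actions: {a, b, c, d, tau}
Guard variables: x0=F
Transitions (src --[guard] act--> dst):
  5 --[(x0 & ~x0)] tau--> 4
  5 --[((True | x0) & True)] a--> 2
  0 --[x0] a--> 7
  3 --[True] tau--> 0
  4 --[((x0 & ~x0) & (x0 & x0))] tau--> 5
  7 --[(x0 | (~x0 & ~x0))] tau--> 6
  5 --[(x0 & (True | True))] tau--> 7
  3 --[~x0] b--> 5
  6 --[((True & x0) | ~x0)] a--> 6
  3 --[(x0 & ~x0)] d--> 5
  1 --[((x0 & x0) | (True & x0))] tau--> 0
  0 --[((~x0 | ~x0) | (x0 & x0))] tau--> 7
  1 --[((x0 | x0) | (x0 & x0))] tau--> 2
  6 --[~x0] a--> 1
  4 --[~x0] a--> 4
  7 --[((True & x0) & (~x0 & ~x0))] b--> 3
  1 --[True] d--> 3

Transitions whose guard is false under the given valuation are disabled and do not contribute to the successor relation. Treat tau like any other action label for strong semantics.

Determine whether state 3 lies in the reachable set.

9 transition(s) survive guard evaluation.
depth 0: {0}
depth 1: {7}  now seen {0,7}
depth 2: {6}  now seen {0,6,7}
depth 3: {1}  now seen {0,1,6,7}
depth 4: {3}  now seen {0,1,3,6,7}
depth 5: {5}  now seen {0,1,3,5,6,7}
depth 6: {2}  now seen {0,1,2,3,5,6,7}
Reach set: {0,1,2,3,5,6,7}
trace reaching 3: tau·tau·a·d

Answer: REACHABLE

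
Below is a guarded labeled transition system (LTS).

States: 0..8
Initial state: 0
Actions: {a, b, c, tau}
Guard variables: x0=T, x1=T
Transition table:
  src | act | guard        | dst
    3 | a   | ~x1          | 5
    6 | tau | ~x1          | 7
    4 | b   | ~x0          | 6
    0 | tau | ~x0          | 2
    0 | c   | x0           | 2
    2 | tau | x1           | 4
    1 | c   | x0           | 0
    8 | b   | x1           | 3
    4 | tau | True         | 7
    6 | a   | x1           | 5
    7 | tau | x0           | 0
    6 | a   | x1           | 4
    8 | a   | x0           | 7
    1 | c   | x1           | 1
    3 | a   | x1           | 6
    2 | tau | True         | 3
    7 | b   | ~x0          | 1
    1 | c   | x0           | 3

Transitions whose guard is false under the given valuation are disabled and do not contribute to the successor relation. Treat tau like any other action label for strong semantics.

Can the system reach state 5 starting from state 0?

After dropping false guards: 13 live edges.
L0 = {0}
L1 = {2}  now seen {0,2}
L2 = {3,4}  now seen {0,2,3,4}
L3 = {6,7}  now seen {0,2,3,4,6,7}
L4 = {5}  now seen {0,2,3,4,5,6,7}
R = {0,2,3,4,5,6,7}
Path to 5: c·tau·a·a

Answer: REACHABLE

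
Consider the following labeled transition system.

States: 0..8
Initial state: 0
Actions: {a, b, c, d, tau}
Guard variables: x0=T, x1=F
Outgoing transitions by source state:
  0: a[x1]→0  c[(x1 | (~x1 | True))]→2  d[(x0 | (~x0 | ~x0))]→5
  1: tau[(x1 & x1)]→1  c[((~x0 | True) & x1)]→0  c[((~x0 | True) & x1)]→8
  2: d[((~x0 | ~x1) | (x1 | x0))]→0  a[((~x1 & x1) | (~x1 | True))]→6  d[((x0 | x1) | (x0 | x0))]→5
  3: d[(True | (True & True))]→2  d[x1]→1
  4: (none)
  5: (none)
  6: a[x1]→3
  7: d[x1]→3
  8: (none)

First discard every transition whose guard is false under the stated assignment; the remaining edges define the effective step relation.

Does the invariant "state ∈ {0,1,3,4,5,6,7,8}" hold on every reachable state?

Allowed set {0,1,3,4,5,6,7,8}
R = {0,2,5,6}
  0: ✓
  2: outside
  5: ✓
  6: ✓
witness against invariant: c → 2

Answer: INVARIANT VIOLATED at state 2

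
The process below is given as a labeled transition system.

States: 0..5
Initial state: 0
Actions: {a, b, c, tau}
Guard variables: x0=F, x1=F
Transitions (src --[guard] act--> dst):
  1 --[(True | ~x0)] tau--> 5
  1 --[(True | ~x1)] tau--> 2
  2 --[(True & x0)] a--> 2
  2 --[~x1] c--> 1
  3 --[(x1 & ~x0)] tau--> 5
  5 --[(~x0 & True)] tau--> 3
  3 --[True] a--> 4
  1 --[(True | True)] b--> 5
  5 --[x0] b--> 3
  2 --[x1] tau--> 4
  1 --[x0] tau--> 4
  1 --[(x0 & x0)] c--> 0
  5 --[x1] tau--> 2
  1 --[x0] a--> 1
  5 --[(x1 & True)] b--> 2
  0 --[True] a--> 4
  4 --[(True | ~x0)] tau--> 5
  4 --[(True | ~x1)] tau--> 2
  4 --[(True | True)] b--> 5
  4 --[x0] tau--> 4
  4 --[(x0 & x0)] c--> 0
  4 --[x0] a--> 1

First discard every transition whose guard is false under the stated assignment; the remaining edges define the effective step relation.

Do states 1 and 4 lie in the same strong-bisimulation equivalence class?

Answer: BISIMILAR

Analysis:
Compute ~ classes (split until stable):
  round 0: {{0,1,2,3,4,5}}
  round 1: {{0,3},{1,4},{2},{5}}
stable after 2 split(s): 4 block(s)
[1]={1,4}  [4]={1,4}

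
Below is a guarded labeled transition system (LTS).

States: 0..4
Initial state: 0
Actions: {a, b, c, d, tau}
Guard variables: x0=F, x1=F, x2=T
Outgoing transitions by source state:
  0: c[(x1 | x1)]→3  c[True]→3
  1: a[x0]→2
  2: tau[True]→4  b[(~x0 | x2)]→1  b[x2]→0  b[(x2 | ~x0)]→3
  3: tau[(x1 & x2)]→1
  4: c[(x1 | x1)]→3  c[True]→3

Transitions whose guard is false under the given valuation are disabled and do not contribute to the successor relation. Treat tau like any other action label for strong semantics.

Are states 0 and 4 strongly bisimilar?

Refine partition for ~:
  π0 = {{0,1,2,3,4}}
  π1 = {{0,4},{1,3},{2}}
3 equivalence class(es) (converged in 2)
0∈{0,4}, 4∈{0,4}

Answer: BISIMILAR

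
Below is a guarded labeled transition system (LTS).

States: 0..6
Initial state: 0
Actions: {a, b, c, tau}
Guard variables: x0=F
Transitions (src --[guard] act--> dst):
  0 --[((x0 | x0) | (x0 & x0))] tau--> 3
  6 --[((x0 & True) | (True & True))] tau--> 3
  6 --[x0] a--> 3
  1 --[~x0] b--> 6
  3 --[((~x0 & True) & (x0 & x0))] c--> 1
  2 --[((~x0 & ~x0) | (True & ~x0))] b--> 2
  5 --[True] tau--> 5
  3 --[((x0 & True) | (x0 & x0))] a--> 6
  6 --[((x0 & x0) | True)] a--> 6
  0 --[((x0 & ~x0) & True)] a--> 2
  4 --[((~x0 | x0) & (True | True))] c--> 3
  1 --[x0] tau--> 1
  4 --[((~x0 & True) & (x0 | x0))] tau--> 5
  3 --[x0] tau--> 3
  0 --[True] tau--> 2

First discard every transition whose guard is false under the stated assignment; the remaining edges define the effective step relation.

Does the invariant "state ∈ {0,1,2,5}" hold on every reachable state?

Answer: INVARIANT HOLDS

Trace:
Inv-set: {0,1,2,5}
R = {0,2}
  0: ✓
  2: ✓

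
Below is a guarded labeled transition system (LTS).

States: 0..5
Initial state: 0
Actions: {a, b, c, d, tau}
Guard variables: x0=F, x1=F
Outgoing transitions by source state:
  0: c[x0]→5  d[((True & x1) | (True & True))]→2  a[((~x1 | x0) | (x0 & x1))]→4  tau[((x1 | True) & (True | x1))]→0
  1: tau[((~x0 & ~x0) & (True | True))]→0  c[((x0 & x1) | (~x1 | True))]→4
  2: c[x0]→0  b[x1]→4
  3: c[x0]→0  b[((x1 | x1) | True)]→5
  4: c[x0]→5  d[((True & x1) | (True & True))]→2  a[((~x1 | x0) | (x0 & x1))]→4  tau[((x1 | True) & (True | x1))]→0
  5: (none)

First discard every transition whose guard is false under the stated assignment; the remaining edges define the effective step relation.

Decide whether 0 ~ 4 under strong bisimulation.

Refine partition for ~:
  P[0] = {{0,1,2,3,4,5}}
  P[1] = {{0,4},{1},{2,5},{3}}
stable after 2 split(s): 4 block(s)
[0]={0,4}  [4]={0,4}

Answer: BISIMILAR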